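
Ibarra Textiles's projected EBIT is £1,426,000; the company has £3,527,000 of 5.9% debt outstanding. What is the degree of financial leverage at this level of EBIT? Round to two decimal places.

Interest = £208,093.00.
DFL = EBIT ÷ (EBIT − I) = £1,426,000 ÷ (£1,426,000 − £208,093.00) = £1,426,000 ÷ £1,217,907.00 = 1.1709.

1.17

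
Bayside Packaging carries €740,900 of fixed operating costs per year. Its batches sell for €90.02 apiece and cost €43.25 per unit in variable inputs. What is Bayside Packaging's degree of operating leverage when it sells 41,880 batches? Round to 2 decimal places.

At 41,880 units, contribution = 41,880 × €46.77 = €1,958,727.60.
Operating income = contribution − fixed costs = €1,958,727.60 − €740,900 = €1,217,827.60.
DOL = contribution ÷ EBIT = €1,958,727.60 ÷ €1,217,827.60 = 1.6084.

1.61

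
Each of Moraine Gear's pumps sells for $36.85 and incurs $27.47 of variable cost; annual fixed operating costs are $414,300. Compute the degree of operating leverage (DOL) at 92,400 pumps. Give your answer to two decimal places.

1.92

Total contribution margin = 92,400 × $9.38 = $866,712.00.
Subtracting fixed costs: EBIT = $866,712.00 − $414,300 = $452,412.00.
Degree of operating leverage = $866,712.00 / $452,412.00 = 1.9158.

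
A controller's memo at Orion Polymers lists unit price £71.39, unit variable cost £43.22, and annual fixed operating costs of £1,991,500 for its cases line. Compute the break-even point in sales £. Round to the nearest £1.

Contribution margin per unit = £71.39 − £43.22 = £28.17, a CM ratio of £28.17 ÷ £71.39 = 0.3946.
Break-even sales = FC ÷ CM ratio = £1,991,500 × £71.39 / £28.17 = £5,046,971.

£5,046,971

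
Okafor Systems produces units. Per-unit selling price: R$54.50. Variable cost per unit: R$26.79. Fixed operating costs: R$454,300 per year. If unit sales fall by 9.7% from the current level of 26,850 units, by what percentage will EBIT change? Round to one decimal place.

Total contribution margin = 26,850 × R$27.71 = R$744,013.50.
EBIT = R$744,013.50 − R$454,300 = R$289,713.50.
DOL = contribution ÷ EBIT = R$744,013.50 ÷ R$289,713.50 = 2.5681.
%ΔEBIT = DOL × %ΔSales = 2.5681 × -9.7% = -24.9%.

-24.9%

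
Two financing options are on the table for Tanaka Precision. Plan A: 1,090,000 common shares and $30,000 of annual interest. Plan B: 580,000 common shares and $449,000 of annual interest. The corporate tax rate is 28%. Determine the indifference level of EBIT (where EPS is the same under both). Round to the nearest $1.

Set EPS_A = EPS_B: (EBIT − $30,000)(1 − 0.28) ÷ 1,090,000 = (EBIT − $449,000)(1 − 0.28) ÷ 580,000.
Cancelling (1 − t) and cross-multiplying: 580,000·(EBIT − 30,000) = 1,090,000·(EBIT − 449,000).
Solving, EBIT = (449,000·1,090,000 − 30,000·580,000) / (1,090,000 − 580,000) = 472,010,000,000 / 510,000 = 925,509.80.

$925,510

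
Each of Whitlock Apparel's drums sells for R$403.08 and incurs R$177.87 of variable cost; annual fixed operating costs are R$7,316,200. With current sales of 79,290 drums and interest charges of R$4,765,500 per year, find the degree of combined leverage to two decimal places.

At 79,290 units, contribution = 79,290 × R$225.21 = R$17,856,900.90.
Operating income = contribution − fixed costs = R$17,856,900.90 − R$7,316,200 = R$10,540,700.90. Interest = R$4,765,500.00.
DOL = R$17,856,900.90 ÷ R$10,540,700.90 = 1.6941; DFL = R$10,540,700.90 ÷ R$5,775,200.90 = 1.8252.
Combined leverage = 1.6941 × 1.8252 = 3.0921.

3.09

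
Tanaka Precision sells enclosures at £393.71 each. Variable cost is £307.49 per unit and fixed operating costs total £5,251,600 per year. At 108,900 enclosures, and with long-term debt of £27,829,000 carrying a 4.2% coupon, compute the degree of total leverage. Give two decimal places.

3.16

Contribution at this volume is 108,900 × £86.22 = £9,389,358.00.
Subtracting fixed costs: EBIT = £9,389,358.00 − £5,251,600 = £4,137,758.00. Interest = £1,168,818.00.
DOL = £9,389,358.00 ÷ £4,137,758.00 = 2.2692; DFL = £4,137,758.00 ÷ £2,968,940.00 = 1.3937.
Combined leverage = 2.2692 × 1.3937 = 3.1626.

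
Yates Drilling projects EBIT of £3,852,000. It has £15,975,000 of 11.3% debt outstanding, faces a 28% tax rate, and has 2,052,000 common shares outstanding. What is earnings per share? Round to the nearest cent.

£0.72

Interest = £1,805,175.00, so EBT = £3,852,000 − £1,805,175.00 = £2,046,825.00.
Net income = £2,046,825.00 × (1 − 0.28) = £1,473,714.00.
Per share: £1,473,714.00 / 2,052,000 shares = £0.72.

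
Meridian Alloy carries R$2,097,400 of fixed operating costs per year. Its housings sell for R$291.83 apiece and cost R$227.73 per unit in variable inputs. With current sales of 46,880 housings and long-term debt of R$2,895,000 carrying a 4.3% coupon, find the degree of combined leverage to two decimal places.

3.84

Contribution at this volume is 46,880 × R$64.10 = R$3,005,008.00.
Operating income = contribution − fixed costs = R$3,005,008.00 − R$2,097,400 = R$907,608.00. Interest = R$124,485.00.
DOL = R$3,005,008.00 ÷ R$907,608.00 = 3.3109; DFL = R$907,608.00 ÷ R$783,123.00 = 1.1590.
DCL = DOL × DFL = 3.3109 × 1.1590 = 3.8373.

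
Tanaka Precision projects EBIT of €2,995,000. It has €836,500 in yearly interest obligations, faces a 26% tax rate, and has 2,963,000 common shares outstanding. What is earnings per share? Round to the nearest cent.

€0.54

Pre-tax income = €2,995,000 − €836,500.00 = €2,158,500.00.
Net income = €2,158,500.00 × (1 − 0.26) = €1,597,290.00.
EPS = €1,597,290.00 ÷ 2,963,000 = €0.54.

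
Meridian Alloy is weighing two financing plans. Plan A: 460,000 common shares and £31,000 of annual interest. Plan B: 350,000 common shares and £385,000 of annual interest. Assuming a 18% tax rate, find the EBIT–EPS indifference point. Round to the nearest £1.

At indifference, (EBIT − 31,000)(1 − t)/460,000 = (EBIT − 385,000)(1 − t)/350,000.
The (1 − t) factor cancels: (EBIT − 31,000) × 350,000 = (EBIT − 385,000) × 460,000.
Solving, EBIT = (385,000·460,000 − 31,000·350,000) / (460,000 − 350,000) = 166,250,000,000 / 110,000 = 1,511,363.64.

£1,511,364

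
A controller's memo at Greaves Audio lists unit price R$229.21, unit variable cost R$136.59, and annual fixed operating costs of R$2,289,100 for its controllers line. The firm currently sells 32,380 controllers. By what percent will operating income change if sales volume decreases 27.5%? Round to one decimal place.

At 32,380 units, contribution = 32,380 × R$92.62 = R$2,999,035.60.
EBIT = R$2,999,035.60 − R$2,289,100 = R$709,935.60.
DOL = contribution ÷ EBIT = R$2,999,035.60 ÷ R$709,935.60 = 4.2244.
Operating income changes by 4.2244 × -27.5% = -116.2%.

-116.2%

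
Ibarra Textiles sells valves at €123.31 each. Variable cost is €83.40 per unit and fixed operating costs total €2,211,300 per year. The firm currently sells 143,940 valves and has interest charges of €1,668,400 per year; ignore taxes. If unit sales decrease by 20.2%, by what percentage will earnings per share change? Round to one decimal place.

-62.2%

Total contribution margin = 143,940 × €39.91 = €5,744,645.40.
EBIT = €5,744,645.40 − €2,211,300 = €3,533,345.40.
Interest = €1,668,400.00, so EBIT − I = €1,864,945.40.
DCL = total CM / (EBIT − I) = €5,744,645.40 / €1,864,945.40 = 3.0803.
%ΔEPS = DCL × %ΔSales = 3.0803 × -20.2% = -62.2%.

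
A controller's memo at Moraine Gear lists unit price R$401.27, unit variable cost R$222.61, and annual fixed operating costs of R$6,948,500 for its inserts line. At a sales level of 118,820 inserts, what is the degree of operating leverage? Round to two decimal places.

1.49

At 118,820 units, contribution = 118,820 × R$178.66 = R$21,228,381.20.
Subtracting fixed costs: EBIT = R$21,228,381.20 − R$6,948,500 = R$14,279,881.20.
Degree of operating leverage = R$21,228,381.20 / R$14,279,881.20 = 1.4866.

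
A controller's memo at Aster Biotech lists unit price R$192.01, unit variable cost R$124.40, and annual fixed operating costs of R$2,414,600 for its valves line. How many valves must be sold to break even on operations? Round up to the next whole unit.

35,714 valves

Each unit contributes R$192.01 − R$124.40 = R$67.61.
Break-even Q = R$2,414,600 / R$67.61 = 35,713.65 → 35,714 valves.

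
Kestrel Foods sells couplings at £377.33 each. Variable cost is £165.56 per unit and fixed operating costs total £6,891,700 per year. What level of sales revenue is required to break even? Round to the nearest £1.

£12,279,573

Contribution margin per unit = £377.33 − £165.56 = £211.77, a CM ratio of £211.77 ÷ £377.33 = 0.5612.
Break-even revenue = fixed costs × price ÷ CM = £6,891,700 × £377.33 ÷ £211.77 = £12,279,573.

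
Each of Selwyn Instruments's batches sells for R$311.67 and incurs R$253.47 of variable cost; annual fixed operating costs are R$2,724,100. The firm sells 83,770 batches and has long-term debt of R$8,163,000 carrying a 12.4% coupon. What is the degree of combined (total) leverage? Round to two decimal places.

Total contribution margin = 83,770 × R$58.20 = R$4,875,414.00.
Subtracting fixed costs: EBIT = R$4,875,414.00 − R$2,724,100 = R$2,151,314.00. Interest = R$1,012,212.00, so EBIT − I = R$1,139,102.00.
Degree of total leverage = total CM / (EBIT − interest) = R$4,875,414.00 / R$1,139,102.00 = 4.2801.

4.28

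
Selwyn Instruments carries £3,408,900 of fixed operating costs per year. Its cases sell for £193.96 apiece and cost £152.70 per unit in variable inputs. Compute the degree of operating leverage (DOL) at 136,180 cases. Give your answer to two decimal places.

At 136,180 units, contribution = 136,180 × £41.26 = £5,618,786.80.
EBIT = £5,618,786.80 − £3,408,900 = £2,209,886.80.
Degree of operating leverage = £5,618,786.80 / £2,209,886.80 = 2.5426.

2.54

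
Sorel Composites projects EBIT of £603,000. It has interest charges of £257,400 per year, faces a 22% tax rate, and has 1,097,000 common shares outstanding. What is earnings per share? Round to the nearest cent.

£0.25

Pre-tax income = £603,000 − £257,400.00 = £345,600.00.
Net income = £345,600.00 × (1 − 0.22) = £269,568.00.
EPS = £269,568.00 ÷ 1,097,000 = £0.25.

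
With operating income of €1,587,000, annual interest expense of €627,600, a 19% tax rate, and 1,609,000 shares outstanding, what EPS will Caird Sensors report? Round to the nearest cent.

Pre-tax income = €1,587,000 − €627,600.00 = €959,400.00.
After tax at 19%: net income = €959,400.00 × 0.81 = €777,114.00.
EPS = €777,114.00 ÷ 1,609,000 = €0.48.

€0.48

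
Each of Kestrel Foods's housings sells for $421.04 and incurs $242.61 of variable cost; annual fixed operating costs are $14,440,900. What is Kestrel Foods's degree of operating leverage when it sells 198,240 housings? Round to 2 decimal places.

1.69

Total contribution margin = 198,240 × $178.43 = $35,371,963.20.
Subtracting fixed costs: EBIT = $35,371,963.20 − $14,440,900 = $20,931,063.20.
Degree of operating leverage = $35,371,963.20 / $20,931,063.20 = 1.6899.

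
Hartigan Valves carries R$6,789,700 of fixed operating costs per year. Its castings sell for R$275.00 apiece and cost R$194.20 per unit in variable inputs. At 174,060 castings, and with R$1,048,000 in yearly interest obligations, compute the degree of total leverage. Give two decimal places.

2.26

At 174,060 units, contribution = 174,060 × R$80.80 = R$14,064,048.00.
Operating income = contribution − fixed costs = R$14,064,048.00 − R$6,789,700 = R$7,274,348.00. Interest = R$1,048,000.00, so EBIT − I = R$6,226,348.00.
Degree of total leverage = total CM / (EBIT − interest) = R$14,064,048.00 / R$6,226,348.00 = 2.2588.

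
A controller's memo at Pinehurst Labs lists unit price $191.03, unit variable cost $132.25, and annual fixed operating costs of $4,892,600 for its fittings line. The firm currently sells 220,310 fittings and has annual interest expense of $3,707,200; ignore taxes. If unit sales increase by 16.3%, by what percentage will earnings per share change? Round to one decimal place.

+48.5%

Contribution at this volume is 220,310 × $58.78 = $12,949,821.80.
EBIT = $12,949,821.80 − $4,892,600 = $8,057,221.80.
After interest of $3,707,200.00, pre-tax earnings = $4,350,021.80.
DCL = total CM / (EBIT − I) = $12,949,821.80 / $4,350,021.80 = 2.9770.
EPS therefore changes by 2.9770 × (+16.3%) = +48.5%.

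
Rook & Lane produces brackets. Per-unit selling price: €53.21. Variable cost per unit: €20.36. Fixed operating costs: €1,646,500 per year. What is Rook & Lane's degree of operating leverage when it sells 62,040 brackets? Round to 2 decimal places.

Contribution at this volume is 62,040 × €32.85 = €2,038,014.00.
EBIT = €2,038,014.00 − €1,646,500 = €391,514.00.
Degree of operating leverage = €2,038,014.00 / €391,514.00 = 5.2055.

5.21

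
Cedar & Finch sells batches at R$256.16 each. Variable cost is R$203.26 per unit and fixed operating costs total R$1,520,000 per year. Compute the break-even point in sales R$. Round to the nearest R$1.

R$7,360,363

CM per unit = R$256.16 − R$203.26 = R$52.90; CM ratio = R$52.90 / R$256.16 = 0.2065.
Break-even sales = FC ÷ CM ratio = R$1,520,000 × R$256.16 / R$52.90 = R$7,360,363.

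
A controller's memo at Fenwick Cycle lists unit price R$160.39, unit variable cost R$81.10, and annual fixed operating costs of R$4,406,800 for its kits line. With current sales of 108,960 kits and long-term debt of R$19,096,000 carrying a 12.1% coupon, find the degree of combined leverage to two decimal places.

4.49

Contribution at this volume is 108,960 × R$79.29 = R$8,639,438.40.
Subtracting fixed costs: EBIT = R$8,639,438.40 − R$4,406,800 = R$4,232,638.40. Interest = R$2,310,616.00.
DOL = R$8,639,438.40 ÷ R$4,232,638.40 = 2.0411; DFL = R$4,232,638.40 ÷ R$1,922,022.40 = 2.2022.
Combined leverage = 2.0411 × 2.2022 = 4.4949.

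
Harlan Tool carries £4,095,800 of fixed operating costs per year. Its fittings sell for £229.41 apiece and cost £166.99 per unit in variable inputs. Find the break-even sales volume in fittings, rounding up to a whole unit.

Unit CM = price − variable cost = £229.41 − £166.99 = £62.42.
Units to break even: £4,095,800 ÷ £62.42 = 65,616.79, rounded up to 65,617.

65,617 fittings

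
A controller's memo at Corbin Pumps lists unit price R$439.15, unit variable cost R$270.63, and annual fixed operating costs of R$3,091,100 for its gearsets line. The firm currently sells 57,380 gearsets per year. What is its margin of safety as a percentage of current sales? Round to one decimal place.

Unit CM = price − variable cost = R$439.15 − R$270.63 = R$168.52. Break-even units = R$3,091,100 ÷ R$168.52 = 18,342.63; break-even revenue = 18,342.63 × R$439.15 = R$8,055,165.94.
Current sales = 57,380 × R$439.15 = R$25,198,427.00.
Margin of safety = (R$25,198,427.00 − R$8,055,165.94) ÷ R$25,198,427.00 = 68.0%.

68.0%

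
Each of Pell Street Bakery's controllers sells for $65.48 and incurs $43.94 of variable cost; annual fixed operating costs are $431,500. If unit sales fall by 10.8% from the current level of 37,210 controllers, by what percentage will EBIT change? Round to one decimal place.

-23.4%

Contribution at this volume is 37,210 × $21.54 = $801,503.40.
Subtracting fixed costs: EBIT = $801,503.40 − $431,500 = $370,003.40.
DOL = contribution ÷ EBIT = $801,503.40 ÷ $370,003.40 = 2.1662.
Operating income changes by 2.1662 × -10.8% = -23.4%.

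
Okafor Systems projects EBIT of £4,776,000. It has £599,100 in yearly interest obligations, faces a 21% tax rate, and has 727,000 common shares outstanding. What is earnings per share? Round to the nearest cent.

£4.54

Interest = £599,100.00, so EBT = £4,776,000 − £599,100.00 = £4,176,900.00.
Net income = £4,176,900.00 × (1 − 0.21) = £3,299,751.00.
Per share: £3,299,751.00 / 727,000 shares = £4.54.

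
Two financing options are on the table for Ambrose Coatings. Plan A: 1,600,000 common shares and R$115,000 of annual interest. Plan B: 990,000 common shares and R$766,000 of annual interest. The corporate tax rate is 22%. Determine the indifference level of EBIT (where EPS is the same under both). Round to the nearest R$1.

Set EPS_A = EPS_B: (EBIT − R$115,000)(1 − 0.22) ÷ 1,600,000 = (EBIT − R$766,000)(1 − 0.22) ÷ 990,000.
Cancelling (1 − t) and cross-multiplying: 990,000·(EBIT − 115,000) = 1,600,000·(EBIT − 766,000).
Solving, EBIT = (766,000·1,600,000 − 115,000·990,000) / (1,600,000 − 990,000) = 1,111,750,000,000 / 610,000 = 1,822,540.98.

R$1,822,541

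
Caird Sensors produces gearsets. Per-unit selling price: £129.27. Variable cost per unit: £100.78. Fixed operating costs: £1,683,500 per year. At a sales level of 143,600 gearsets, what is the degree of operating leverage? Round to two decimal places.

1.70

Total contribution margin = 143,600 × £28.49 = £4,091,164.00.
EBIT = £4,091,164.00 − £1,683,500 = £2,407,664.00.
So DOL = total CM / EBIT = £4,091,164.00 / £2,407,664.00 = 1.6992.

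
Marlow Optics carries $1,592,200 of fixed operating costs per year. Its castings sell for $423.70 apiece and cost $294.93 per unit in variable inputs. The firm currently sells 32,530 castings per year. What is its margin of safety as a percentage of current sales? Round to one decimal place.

Unit CM = price − variable cost = $423.70 − $294.93 = $128.77. Break-even units = $1,592,200 ÷ $128.77 = 12,364.68; break-even revenue = 12,364.68 × $423.70 = $5,238,915.43.
Current sales = 32,530 × $423.70 = $13,782,961.00.
Margin of safety = ($13,782,961.00 − $5,238,915.43) ÷ $13,782,961.00 = 62.0%.

62.0%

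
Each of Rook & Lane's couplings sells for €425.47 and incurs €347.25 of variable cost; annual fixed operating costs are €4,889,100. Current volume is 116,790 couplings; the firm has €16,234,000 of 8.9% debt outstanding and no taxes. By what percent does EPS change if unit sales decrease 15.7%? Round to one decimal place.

Contribution at this volume is 116,790 × €78.22 = €9,135,313.80.
EBIT = €9,135,313.80 − €4,889,100 = €4,246,213.80.
Interest = €1,444,826.00, so EBIT − I = €2,801,387.80.
DCL = total CM / (EBIT − I) = €9,135,313.80 / €2,801,387.80 = 3.2610.
%ΔEPS = DCL × %ΔSales = 3.2610 × -15.7% = -51.2%.

-51.2%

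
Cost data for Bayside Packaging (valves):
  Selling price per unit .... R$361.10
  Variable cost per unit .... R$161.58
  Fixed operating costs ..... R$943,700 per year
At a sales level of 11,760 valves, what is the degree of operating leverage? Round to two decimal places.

Contribution at this volume is 11,760 × R$199.52 = R$2,346,355.20.
Operating income = contribution − fixed costs = R$2,346,355.20 − R$943,700 = R$1,402,655.20.
So DOL = total CM / EBIT = R$2,346,355.20 / R$1,402,655.20 = 1.6728.

1.67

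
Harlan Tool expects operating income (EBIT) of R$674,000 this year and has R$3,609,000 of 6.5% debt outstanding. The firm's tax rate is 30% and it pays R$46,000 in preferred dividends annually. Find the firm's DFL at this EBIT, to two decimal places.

1.80

Interest = R$234,585.00.
Preferred dividends grossed up pre-tax: R$46,000 / (1 − 0.30) = R$65,714.29.
DFL = EBIT ÷ [EBIT − I − D_p/(1−t)] = R$674,000 ÷ [R$674,000 − R$234,585.00 − R$65,714.29] = R$674,000 ÷ R$373,700.71 = 1.8036.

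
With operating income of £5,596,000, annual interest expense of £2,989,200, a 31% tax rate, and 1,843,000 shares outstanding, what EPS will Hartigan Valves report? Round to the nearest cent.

£0.98

Interest = £2,989,200.00, so EBT = £5,596,000 − £2,989,200.00 = £2,606,800.00.
After tax at 31%: net income = £2,606,800.00 × 0.69 = £1,798,692.00.
EPS = £1,798,692.00 ÷ 1,843,000 = £0.98.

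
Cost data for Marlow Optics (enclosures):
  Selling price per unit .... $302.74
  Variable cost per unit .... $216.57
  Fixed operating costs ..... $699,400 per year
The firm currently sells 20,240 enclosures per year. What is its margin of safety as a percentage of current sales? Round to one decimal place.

Unit CM = price − variable cost = $302.74 − $216.57 = $86.17. Break-even units = $699,400 ÷ $86.17 = 8,116.51; break-even revenue = 8,116.51 × $302.74 = $2,457,193.41.
Current sales = 20,240 × $302.74 = $6,127,457.60.
Margin of safety = ($6,127,457.60 − $2,457,193.41) ÷ $6,127,457.60 = 59.9%.

59.9%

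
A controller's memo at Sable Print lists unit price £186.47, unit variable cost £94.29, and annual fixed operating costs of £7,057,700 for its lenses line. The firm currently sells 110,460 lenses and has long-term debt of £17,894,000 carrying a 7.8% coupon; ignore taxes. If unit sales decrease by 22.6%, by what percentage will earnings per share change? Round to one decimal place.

At 110,460 units, contribution = 110,460 × £92.18 = £10,182,202.80.
Operating income = contribution − fixed costs = £10,182,202.80 − £7,057,700 = £3,124,502.80.
Interest = £1,395,732.00, so EBIT − I = £1,728,770.80.
DCL = total CM / (EBIT − I) = £10,182,202.80 / £1,728,770.80 = 5.8899.
%ΔEPS = DCL × %ΔSales = 5.8899 × -22.6% = -133.1%.

-133.1%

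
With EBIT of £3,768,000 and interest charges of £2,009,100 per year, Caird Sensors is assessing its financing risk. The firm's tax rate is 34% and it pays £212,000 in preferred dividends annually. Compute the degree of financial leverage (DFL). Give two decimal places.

2.62

Interest = £2,009,100.00.
Pre-tax preferred-dividend burden = £212,000 ÷ (1 − 0.34) = £321,212.12.
DFL = EBIT ÷ [EBIT − I − D_p/(1−t)] = £3,768,000 ÷ [£3,768,000 − £2,009,100.00 − £321,212.12] = £3,768,000 ÷ £1,437,687.88 = 2.6209.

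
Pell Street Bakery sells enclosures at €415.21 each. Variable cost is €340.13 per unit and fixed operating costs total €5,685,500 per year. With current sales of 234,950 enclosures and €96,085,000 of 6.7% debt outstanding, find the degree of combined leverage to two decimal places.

At 234,950 units, contribution = 234,950 × €75.08 = €17,640,046.00.
Operating income = contribution − fixed costs = €17,640,046.00 − €5,685,500 = €11,954,546.00. Interest = €6,437,695.00.
DOL = €17,640,046.00 ÷ €11,954,546.00 = 1.4756; DFL = €11,954,546.00 ÷ €5,516,851.00 = 2.1669.
DCL = DOL × DFL = 1.4756 × 2.1669 = 3.1975.

3.20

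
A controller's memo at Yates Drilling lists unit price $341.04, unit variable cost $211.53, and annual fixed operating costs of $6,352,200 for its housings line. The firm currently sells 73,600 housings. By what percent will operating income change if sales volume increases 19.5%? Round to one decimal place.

Contribution at this volume is 73,600 × $129.51 = $9,531,936.00.
Subtracting fixed costs: EBIT = $9,531,936.00 − $6,352,200 = $3,179,736.00.
So DOL = total CM / EBIT = $9,531,936.00 / $3,179,736.00 = 2.9977.
%ΔEBIT = DOL × %ΔSales = 2.9977 × +19.5% = +58.5%.

+58.5%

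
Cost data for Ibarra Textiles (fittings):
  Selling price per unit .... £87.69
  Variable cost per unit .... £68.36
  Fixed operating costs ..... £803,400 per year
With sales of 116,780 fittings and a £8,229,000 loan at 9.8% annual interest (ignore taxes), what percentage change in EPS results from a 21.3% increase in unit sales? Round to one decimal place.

Contribution at this volume is 116,780 × £19.33 = £2,257,357.40.
Operating income = contribution − fixed costs = £2,257,357.40 − £803,400 = £1,453,957.40.
After interest of £806,442.00, pre-tax earnings = £647,515.40.
Degree of combined leverage = contribution ÷ (EBIT − I) = £2,257,357.40 ÷ £647,515.40 = 3.4862.
%ΔEPS = DCL × %ΔSales = 3.4862 × +21.3% = +74.3%.

+74.3%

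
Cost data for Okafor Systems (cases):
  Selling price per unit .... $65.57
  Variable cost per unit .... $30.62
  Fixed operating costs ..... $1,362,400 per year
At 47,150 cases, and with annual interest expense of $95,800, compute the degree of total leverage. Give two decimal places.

Total contribution margin = 47,150 × $34.95 = $1,647,892.50.
Operating income = contribution − fixed costs = $1,647,892.50 − $1,362,400 = $285,492.50. Interest = $95,800.00, so EBIT − I = $189,692.50.
DCL = contribution ÷ (EBIT − I) = $1,647,892.50 ÷ $189,692.50 = 8.6872.

8.69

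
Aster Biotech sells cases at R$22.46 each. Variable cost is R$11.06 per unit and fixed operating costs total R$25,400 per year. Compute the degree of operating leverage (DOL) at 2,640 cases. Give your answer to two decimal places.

Total contribution margin = 2,640 × R$11.40 = R$30,096.00.
Operating income = contribution − fixed costs = R$30,096.00 − R$25,400 = R$4,696.00.
DOL = contribution ÷ EBIT = R$30,096.00 ÷ R$4,696.00 = 6.4089.

6.41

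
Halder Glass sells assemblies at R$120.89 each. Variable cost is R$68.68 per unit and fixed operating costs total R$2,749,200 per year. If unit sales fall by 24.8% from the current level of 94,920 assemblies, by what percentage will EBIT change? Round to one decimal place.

Total contribution margin = 94,920 × R$52.21 = R$4,955,773.20.
Operating income = contribution − fixed costs = R$4,955,773.20 − R$2,749,200 = R$2,206,573.20.
DOL = contribution ÷ EBIT = R$4,955,773.20 ÷ R$2,206,573.20 = 2.2459.
So EBIT moves 2.2459 × (-24.8%) = -55.7%.

-55.7%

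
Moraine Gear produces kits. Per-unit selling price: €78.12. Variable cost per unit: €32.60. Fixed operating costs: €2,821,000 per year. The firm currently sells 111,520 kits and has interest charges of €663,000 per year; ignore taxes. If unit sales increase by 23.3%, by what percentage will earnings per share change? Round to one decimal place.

+74.3%

At 111,520 units, contribution = 111,520 × €45.52 = €5,076,390.40.
EBIT = €5,076,390.40 − €2,821,000 = €2,255,390.40.
Interest = €663,000.00, so EBIT − I = €1,592,390.40.
Degree of combined leverage = contribution ÷ (EBIT − I) = €5,076,390.40 ÷ €1,592,390.40 = 3.1879.
%ΔEPS = DCL × %ΔSales = 3.1879 × +23.3% = +74.3%.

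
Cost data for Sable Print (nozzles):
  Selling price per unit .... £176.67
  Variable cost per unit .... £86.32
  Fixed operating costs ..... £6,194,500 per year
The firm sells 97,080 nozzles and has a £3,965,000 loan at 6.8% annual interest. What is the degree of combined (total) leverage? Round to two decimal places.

3.80

Contribution at this volume is 97,080 × £90.35 = £8,771,178.00.
Subtracting fixed costs: EBIT = £8,771,178.00 − £6,194,500 = £2,576,678.00. Interest = £269,620.00.
DOL = £8,771,178.00 ÷ £2,576,678.00 = 3.4041; DFL = £2,576,678.00 ÷ £2,307,058.00 = 1.1169.
DCL = DOL × DFL = 3.4041 × 1.1169 = 3.8020.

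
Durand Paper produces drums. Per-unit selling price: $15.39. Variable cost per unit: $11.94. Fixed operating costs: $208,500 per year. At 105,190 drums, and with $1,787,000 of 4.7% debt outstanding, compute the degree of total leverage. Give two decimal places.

5.15

Contribution at this volume is 105,190 × $3.45 = $362,905.50.
EBIT = $362,905.50 − $208,500 = $154,405.50. Interest = $83,989.00, so EBIT − I = $70,416.50.
Degree of total leverage = total CM / (EBIT − interest) = $362,905.50 / $70,416.50 = 5.1537.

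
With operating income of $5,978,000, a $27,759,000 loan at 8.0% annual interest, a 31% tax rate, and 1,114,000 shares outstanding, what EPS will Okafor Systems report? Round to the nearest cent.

$2.33

Interest = $2,220,720.00, so EBT = $5,978,000 − $2,220,720.00 = $3,757,280.00.
After tax at 31%: net income = $3,757,280.00 × 0.69 = $2,592,523.20.
EPS = $2,592,523.20 ÷ 1,114,000 = $2.33.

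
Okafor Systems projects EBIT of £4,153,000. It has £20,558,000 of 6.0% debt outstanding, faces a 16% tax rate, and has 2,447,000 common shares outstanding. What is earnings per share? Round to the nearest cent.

£1.00

Interest = £1,233,480.00, so EBT = £4,153,000 − £1,233,480.00 = £2,919,520.00.
Net income = £2,919,520.00 × (1 − 0.16) = £2,452,396.80.
EPS = £2,452,396.80 ÷ 2,447,000 = £1.00.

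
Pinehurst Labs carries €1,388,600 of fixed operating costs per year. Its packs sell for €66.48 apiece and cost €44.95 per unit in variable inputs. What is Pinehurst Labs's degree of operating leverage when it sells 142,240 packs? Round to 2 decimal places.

At 142,240 units, contribution = 142,240 × €21.53 = €3,062,427.20.
Subtracting fixed costs: EBIT = €3,062,427.20 − €1,388,600 = €1,673,827.20.
So DOL = total CM / EBIT = €3,062,427.20 / €1,673,827.20 = 1.8296.

1.83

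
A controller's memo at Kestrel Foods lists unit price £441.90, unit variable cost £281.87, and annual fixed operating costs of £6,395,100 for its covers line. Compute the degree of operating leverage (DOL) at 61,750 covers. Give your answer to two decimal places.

2.83

Total contribution margin = 61,750 × £160.03 = £9,881,852.50.
Subtracting fixed costs: EBIT = £9,881,852.50 − £6,395,100 = £3,486,752.50.
So DOL = total CM / EBIT = £9,881,852.50 / £3,486,752.50 = 2.8341.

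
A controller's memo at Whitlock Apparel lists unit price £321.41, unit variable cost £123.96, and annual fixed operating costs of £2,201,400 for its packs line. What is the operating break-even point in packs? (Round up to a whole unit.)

Contribution margin per unit = £321.41 − £123.96 = £197.45.
Units to break even: £2,201,400 ÷ £197.45 = 11,149.15, rounded up to 11,150.

11,150 packs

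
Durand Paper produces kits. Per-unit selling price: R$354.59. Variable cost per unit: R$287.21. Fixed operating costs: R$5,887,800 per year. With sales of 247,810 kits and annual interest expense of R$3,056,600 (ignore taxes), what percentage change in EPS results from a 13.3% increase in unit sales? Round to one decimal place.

+28.6%

At 247,810 units, contribution = 247,810 × R$67.38 = R$16,697,437.80.
Operating income = contribution − fixed costs = R$16,697,437.80 − R$5,887,800 = R$10,809,637.80.
After interest of R$3,056,600.00, pre-tax earnings = R$7,753,037.80.
DCL = total CM / (EBIT − I) = R$16,697,437.80 / R$7,753,037.80 = 2.1537.
%ΔEPS = DCL × %ΔSales = 2.1537 × +13.3% = +28.6%.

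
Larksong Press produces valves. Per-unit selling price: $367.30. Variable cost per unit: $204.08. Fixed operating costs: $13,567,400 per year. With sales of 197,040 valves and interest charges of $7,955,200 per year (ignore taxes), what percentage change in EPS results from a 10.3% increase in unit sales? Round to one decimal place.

+31.1%

At 197,040 units, contribution = 197,040 × $163.22 = $32,160,868.80.
EBIT = $32,160,868.80 − $13,567,400 = $18,593,468.80.
Interest = $7,955,200.00, so EBIT − I = $10,638,268.80.
Degree of combined leverage = contribution ÷ (EBIT − I) = $32,160,868.80 ÷ $10,638,268.80 = 3.0231.
EPS therefore changes by 3.0231 × (+10.3%) = +31.1%.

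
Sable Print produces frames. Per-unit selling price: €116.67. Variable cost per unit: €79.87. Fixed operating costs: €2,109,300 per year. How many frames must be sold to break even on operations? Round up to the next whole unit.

Unit CM = price − variable cost = €116.67 − €79.87 = €36.80.
Units to break even: €2,109,300 ÷ €36.80 = 57,317.93, rounded up to 57,318.

57,318 frames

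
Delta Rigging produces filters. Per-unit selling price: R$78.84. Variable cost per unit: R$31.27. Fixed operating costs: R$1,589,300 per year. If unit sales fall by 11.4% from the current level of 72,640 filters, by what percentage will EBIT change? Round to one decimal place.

Total contribution margin = 72,640 × R$47.57 = R$3,455,484.80.
EBIT = R$3,455,484.80 − R$1,589,300 = R$1,866,184.80.
DOL = contribution ÷ EBIT = R$3,455,484.80 ÷ R$1,866,184.80 = 1.8516.
%ΔEBIT = DOL × %ΔSales = 1.8516 × -11.4% = -21.1%.

-21.1%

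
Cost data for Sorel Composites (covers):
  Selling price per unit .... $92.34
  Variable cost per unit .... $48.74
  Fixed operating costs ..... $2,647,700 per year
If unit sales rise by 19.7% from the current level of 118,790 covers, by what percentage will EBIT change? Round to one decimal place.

At 118,790 units, contribution = 118,790 × $43.60 = $5,179,244.00.
EBIT = $5,179,244.00 − $2,647,700 = $2,531,544.00.
So DOL = total CM / EBIT = $5,179,244.00 / $2,531,544.00 = 2.0459.
Operating income changes by 2.0459 × +19.7% = +40.3%.

+40.3%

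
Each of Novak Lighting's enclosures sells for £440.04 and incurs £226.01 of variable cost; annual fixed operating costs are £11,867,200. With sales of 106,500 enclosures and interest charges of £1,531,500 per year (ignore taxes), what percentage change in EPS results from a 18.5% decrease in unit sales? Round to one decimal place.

-44.9%

At 106,500 units, contribution = 106,500 × £214.03 = £22,794,195.00.
Operating income = contribution − fixed costs = £22,794,195.00 − £11,867,200 = £10,926,995.00.
Interest = £1,531,500.00, so EBIT − I = £9,395,495.00.
DCL = total CM / (EBIT − I) = £22,794,195.00 / £9,395,495.00 = 2.4261.
%ΔEPS = DCL × %ΔSales = 2.4261 × -18.5% = -44.9%.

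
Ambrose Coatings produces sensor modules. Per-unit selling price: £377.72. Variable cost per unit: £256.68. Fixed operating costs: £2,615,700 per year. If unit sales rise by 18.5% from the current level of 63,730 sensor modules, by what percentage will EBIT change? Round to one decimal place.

+28.0%

At 63,730 units, contribution = 63,730 × £121.04 = £7,713,879.20.
Operating income = contribution − fixed costs = £7,713,879.20 − £2,615,700 = £5,098,179.20.
So DOL = total CM / EBIT = £7,713,879.20 / £5,098,179.20 = 1.5131.
So EBIT moves 1.5131 × (+18.5%) = +28.0%.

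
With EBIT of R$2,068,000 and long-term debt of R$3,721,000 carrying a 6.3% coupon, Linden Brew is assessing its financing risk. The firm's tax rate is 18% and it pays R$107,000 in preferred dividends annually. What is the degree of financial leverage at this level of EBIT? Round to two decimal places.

1.21

Annual interest charges come to R$234,423.00.
Preferred dividends grossed up pre-tax: R$107,000 / (1 − 0.18) = R$130,487.80.
DFL = EBIT ÷ [EBIT − I − D_p/(1−t)] = R$2,068,000 ÷ [R$2,068,000 − R$234,423.00 − R$130,487.80] = R$2,068,000 ÷ R$1,703,089.20 = 1.2143.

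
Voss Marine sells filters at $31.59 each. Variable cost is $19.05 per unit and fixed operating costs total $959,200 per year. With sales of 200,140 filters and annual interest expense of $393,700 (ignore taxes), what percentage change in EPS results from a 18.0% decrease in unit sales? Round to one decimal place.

Total contribution margin = 200,140 × $12.54 = $2,509,755.60.
EBIT = $2,509,755.60 − $959,200 = $1,550,555.60.
After interest of $393,700.00, pre-tax earnings = $1,156,855.60.
Degree of combined leverage = contribution ÷ (EBIT − I) = $2,509,755.60 ÷ $1,156,855.60 = 2.1695.
EPS therefore changes by 2.1695 × (-18.0%) = -39.1%.

-39.1%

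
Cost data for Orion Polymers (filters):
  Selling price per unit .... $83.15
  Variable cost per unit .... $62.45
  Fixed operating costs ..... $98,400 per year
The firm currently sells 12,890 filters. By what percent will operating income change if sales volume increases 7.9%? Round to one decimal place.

+12.5%

Contribution at this volume is 12,890 × $20.70 = $266,823.00.
Operating income = contribution − fixed costs = $266,823.00 − $98,400 = $168,423.00.
DOL = contribution ÷ EBIT = $266,823.00 ÷ $168,423.00 = 1.5842.
Operating income changes by 1.5842 × +7.9% = +12.5%.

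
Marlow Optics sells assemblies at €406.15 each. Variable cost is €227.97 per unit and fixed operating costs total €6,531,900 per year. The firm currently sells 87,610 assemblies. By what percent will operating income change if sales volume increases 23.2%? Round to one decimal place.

+39.9%

At 87,610 units, contribution = 87,610 × €178.18 = €15,610,349.80.
Subtracting fixed costs: EBIT = €15,610,349.80 − €6,531,900 = €9,078,449.80.
DOL = contribution ÷ EBIT = €15,610,349.80 ÷ €9,078,449.80 = 1.7195.
So EBIT moves 1.7195 × (+23.2%) = +39.9%.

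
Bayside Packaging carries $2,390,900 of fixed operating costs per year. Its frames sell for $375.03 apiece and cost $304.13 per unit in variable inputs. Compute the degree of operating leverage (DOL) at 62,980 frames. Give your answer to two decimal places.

At 62,980 units, contribution = 62,980 × $70.90 = $4,465,282.00.
Subtracting fixed costs: EBIT = $4,465,282.00 − $2,390,900 = $2,074,382.00.
Degree of operating leverage = $4,465,282.00 / $2,074,382.00 = 2.1526.

2.15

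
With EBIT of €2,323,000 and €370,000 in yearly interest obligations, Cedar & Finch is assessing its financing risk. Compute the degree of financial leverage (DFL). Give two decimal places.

1.19

Interest = €370,000.00.
DFL = EBIT ÷ (EBIT − I) = €2,323,000 ÷ (€2,323,000 − €370,000.00) = €2,323,000 ÷ €1,953,000.00 = 1.1895.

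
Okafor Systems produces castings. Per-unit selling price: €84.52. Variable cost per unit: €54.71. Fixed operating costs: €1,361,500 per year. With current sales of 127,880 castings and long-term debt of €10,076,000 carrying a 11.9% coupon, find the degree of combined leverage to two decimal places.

3.05

Total contribution margin = 127,880 × €29.81 = €3,812,102.80.
Subtracting fixed costs: EBIT = €3,812,102.80 − €1,361,500 = €2,450,602.80. Interest = €1,199,044.00.
DOL = €3,812,102.80 ÷ €2,450,602.80 = 1.5556; DFL = €2,450,602.80 ÷ €1,251,558.80 = 1.9580.
DCL = DOL × DFL = 1.5556 × 1.9580 = 3.0459.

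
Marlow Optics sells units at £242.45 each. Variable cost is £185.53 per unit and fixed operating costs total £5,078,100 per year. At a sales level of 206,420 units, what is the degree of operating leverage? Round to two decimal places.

At 206,420 units, contribution = 206,420 × £56.92 = £11,749,426.40.
Operating income = contribution − fixed costs = £11,749,426.40 − £5,078,100 = £6,671,326.40.
Degree of operating leverage = £11,749,426.40 / £6,671,326.40 = 1.7612.

1.76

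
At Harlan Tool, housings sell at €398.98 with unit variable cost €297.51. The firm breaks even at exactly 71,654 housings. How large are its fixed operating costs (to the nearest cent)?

Contribution margin per unit = €398.98 − €297.51 = €101.47.
Fixed costs = break-even units × CM = 71,654 × €101.47 = €7,270,731.38.

€7,270,731.38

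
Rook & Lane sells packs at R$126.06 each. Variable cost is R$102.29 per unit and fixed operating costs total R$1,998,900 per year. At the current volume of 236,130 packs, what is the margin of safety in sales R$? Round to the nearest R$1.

Contribution margin per unit = R$126.06 − R$102.29 = R$23.77. Break-even units = R$1,998,900 ÷ R$23.77 = 84,093.40; break-even revenue = 84,093.40 × R$126.06 = R$10,600,813.38.
Current sales = 236,130 × R$126.06 = R$29,766,547.80.
Margin of safety = R$29,766,547.80 − R$10,600,813.38 = R$19,165,734.

R$19,165,734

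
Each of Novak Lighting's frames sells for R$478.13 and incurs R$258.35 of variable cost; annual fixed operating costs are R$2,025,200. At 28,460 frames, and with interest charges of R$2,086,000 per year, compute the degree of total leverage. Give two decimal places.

Contribution at this volume is 28,460 × R$219.78 = R$6,254,938.80.
EBIT = R$6,254,938.80 − R$2,025,200 = R$4,229,738.80. Interest = R$2,086,000.00, so EBIT − I = R$2,143,738.80.
DCL = contribution ÷ (EBIT − I) = R$6,254,938.80 ÷ R$2,143,738.80 = 2.9178.

2.92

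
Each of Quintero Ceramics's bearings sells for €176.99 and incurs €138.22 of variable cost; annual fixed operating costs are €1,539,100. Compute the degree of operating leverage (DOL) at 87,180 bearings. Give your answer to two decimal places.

1.84

Contribution at this volume is 87,180 × €38.77 = €3,379,968.60.
EBIT = €3,379,968.60 − €1,539,100 = €1,840,868.60.
So DOL = total CM / EBIT = €3,379,968.60 / €1,840,868.60 = 1.8361.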